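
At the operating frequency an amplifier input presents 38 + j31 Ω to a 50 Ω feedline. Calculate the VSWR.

VSWR ≈ 2.11

Γ = (Z_L − Z_0)/(Z_L + Z_0) = (-12 + j31)/(88 + j31)
|Γ| = 33.2/93.3 = 0.356
VSWR = (1 + |Γ|)/(1 − |Γ|) = 1.36/0.644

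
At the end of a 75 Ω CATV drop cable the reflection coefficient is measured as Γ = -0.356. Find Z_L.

Z_L ≈ 35.6 Ω

Z_L = Z_0·(1 + Γ)/(1 − Γ) = 75·(0.644)/(1.36)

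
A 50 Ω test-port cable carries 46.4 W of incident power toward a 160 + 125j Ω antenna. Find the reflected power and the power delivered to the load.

P_reflected ≈ 21.5 W; P_delivered ≈ 24.9 W

|Γ| = |(110 + j125)/(210 + j125)| = 0.681
|Γ|² = 0.464
P_refl = |Γ|²·P_inc = 21.5 W, P_del = (1 − |Γ|²)·P_inc = 24.9 W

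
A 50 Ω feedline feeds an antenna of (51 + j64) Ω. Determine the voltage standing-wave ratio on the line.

VSWR ≈ 3.3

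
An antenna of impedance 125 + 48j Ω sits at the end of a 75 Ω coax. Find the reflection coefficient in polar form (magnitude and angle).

Γ ≈ 0.337 ∠ 30.3°

Γ = (Z_L − Z_0)/(Z_L + Z_0) = (50 + j48)/(200 + j48)
|Γ| = 69.3/206 = 0.337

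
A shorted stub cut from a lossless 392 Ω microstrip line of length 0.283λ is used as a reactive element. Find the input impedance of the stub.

βl = 2π × 0.283 = 102°
tan(βl) = -4.75
For a shorted stub, Z_in = jZ_0·tan(βl)

Z_in ≈ −j1860 Ω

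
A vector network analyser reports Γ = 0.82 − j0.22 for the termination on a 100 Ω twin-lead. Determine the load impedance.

Z_L ≈ 346 − j545 Ω

Z_L = Z_0·(1 + Γ)/(1 − Γ) = 100·(1.82 − j0.22)/(0.18 + j0.22)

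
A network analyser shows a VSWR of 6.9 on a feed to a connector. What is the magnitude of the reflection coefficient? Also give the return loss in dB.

|Γ| ≈ 0.747; return loss ≈ 2.54 dB

|Γ| = (S − 1)/(S + 1) = (6.9 − 1)/(6.9 + 1) = 5.9/7.9
RL = −20·log₁₀|Γ| = −20·log₁₀(0.747)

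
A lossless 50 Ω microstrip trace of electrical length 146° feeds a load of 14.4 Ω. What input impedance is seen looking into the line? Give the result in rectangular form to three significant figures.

Z_in ≈ 20.2 − j29.8 Ω

tan(βl) = tan(146°) = -0.675
Z_in = Z_0·(Z_L + jZ_0·tanβl)/(Z_0 + jZ_L·tanβl)
     = 50·(14.4 − j33.7)/(50 − j9.71)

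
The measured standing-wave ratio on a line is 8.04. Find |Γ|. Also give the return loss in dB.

|Γ| ≈ 0.779; return loss ≈ 2.17 dB

|Γ| = (S − 1)/(S + 1) = (8.04 − 1)/(8.04 + 1) = 7.04/9.04
RL = −20·log₁₀|Γ| = −20·log₁₀(0.779)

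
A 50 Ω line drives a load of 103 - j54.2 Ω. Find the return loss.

RL ≈ 6.61 dB

Γ = (53 − j54.2)/(153 − j54.2), |Γ| = 0.467
RL = −20·log₁₀|Γ| = −20·log₁₀(0.467)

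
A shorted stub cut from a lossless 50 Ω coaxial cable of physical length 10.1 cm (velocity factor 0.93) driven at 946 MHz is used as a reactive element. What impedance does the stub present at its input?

λ = v/f = 0.93·c / 946 MHz = 0.295 m
βl = 2π·l/λ = 2π × 0.342 = 123°
tan(βl) = -1.52
For a shorted stub, Z_in = jZ_0·tan(βl)

Z_in ≈ −j76.2 Ω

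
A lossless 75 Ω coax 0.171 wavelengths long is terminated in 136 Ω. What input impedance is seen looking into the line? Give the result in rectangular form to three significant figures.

βl = 2π × 0.171 = 61.6°
tan(βl) = tan(61.6°) = 1.85
Z_in = Z_0·(Z_L + jZ_0·tanβl)/(Z_0 + jZ_L·tanβl)
     = 75·(136 + j138)/(75 + j251)

Z_in ≈ 49.1 − j26 Ω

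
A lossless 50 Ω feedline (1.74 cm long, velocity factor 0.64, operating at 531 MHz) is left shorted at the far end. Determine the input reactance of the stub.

X_in ≈ 15.6 Ω (inductive)

λ = v/f = 0.64·c / 531 MHz = 0.362 m
βl = 2π·l/λ = 2π × 0.0481 = 17.3°
tan(βl) = 0.312
For a shorted stub, Z_in = jZ_0·tan(βl)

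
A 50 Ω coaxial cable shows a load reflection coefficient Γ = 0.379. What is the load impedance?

Z_L = Z_0·(1 + Γ)/(1 − Γ) = 50·(1.38)/(0.621)

Z_L ≈ 111 Ω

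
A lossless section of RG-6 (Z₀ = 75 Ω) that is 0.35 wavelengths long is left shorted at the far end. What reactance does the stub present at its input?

βl = 2π × 0.35 = 126°
tan(βl) = -1.38
For a shorted stub, Z_in = jZ_0·tan(βl)

X_in ≈ -103 Ω (capacitive)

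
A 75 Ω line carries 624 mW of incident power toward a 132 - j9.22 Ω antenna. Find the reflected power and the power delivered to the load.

P_reflected ≈ 48.5 mW; P_delivered ≈ 576 mW

|Γ| = |(57 − j9.22)/(207 − j9.22)| = 0.279
|Γ|² = 0.0777
P_refl = |Γ|²·P_inc = 48.5 mW, P_del = (1 − |Γ|²)·P_inc = 576 mW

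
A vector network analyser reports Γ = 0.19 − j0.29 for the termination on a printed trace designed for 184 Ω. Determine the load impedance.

Z_L ≈ 219 − j144 Ω

Z_L = Z_0·(1 + Γ)/(1 − Γ) = 184·(1.19 − j0.29)/(0.81 + j0.29)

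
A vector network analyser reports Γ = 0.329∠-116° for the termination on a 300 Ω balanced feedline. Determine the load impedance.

Z_L ≈ 192 − j127 Ω

Z_L = Z_0·(1 + Γ)/(1 − Γ) = 300·(0.856 − j0.296)/(1.14 + j0.296)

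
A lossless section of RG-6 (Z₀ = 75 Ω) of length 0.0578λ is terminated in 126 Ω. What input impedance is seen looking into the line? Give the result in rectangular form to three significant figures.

βl = 2π × 0.0578 = 20.8°
tan(βl) = tan(20.8°) = 0.38
Z_in = Z_0·(Z_L + jZ_0·tanβl)/(Z_0 + jZ_L·tanβl)
     = 75·(126 + j28.5)/(75 + j47.9)

Z_in ≈ 102 − j36.9 Ω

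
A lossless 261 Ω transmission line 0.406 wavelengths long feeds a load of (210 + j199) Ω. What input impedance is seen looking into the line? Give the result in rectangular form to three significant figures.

βl = 2π × 0.406 = 146°
tan(βl) = tan(146°) = -0.67
Z_in = Z_0·(Z_L + jZ_0·tanβl)/(Z_0 + jZ_L·tanβl)
     = 261·(210 + j24)/(394 − j141)

Z_in ≈ 118 + j58.1 Ω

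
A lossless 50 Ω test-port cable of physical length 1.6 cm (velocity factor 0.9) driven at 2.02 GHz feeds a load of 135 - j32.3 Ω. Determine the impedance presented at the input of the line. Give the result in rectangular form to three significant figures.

Z_in ≈ 28.3 − j35.5 Ω

λ = v/f = 0.9·c / 2.02 GHz = 0.134 m
βl = 2π·l/λ = 2π × 0.12 = 43.1°
tan(βl) = tan(43.1°) = 0.936
Z_in = Z_0·(Z_L + jZ_0·tanβl)/(Z_0 + jZ_L·tanβl)
     = 50·(135 + j14.5)/(80.2 + j126)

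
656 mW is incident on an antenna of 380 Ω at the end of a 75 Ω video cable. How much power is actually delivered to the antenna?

Γ = (380 − 75)/(380 + 75) = 0.67
|Γ|² = 0.449
P_refl = |Γ|²·P_inc = 295 mW, P_del = (1 − |Γ|²)·P_inc = 361 mW

P_delivered ≈ 361 mW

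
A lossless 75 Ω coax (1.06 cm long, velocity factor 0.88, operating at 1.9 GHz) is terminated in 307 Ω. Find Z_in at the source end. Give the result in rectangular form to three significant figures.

λ = v/f = 0.88·c / 1.9 GHz = 0.139 m
βl = 2π·l/λ = 2π × 0.0763 = 27.5°
tan(βl) = tan(27.5°) = 0.52
Z_in = Z_0·(Z_L + jZ_0·tanβl)/(Z_0 + jZ_L·tanβl)
     = 75·(307 + j39)/(75 + j160)

Z_in ≈ 70.6 − j111 Ω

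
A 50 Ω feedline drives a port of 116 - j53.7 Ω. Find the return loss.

RL ≈ 6.24 dB

Γ = (66 − j53.7)/(166 − j53.7), |Γ| = 0.488
RL = −20·log₁₀|Γ| = −20·log₁₀(0.488)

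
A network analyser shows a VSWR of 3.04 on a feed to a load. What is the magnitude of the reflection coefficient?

|Γ| = (S − 1)/(S + 1) = (3.04 − 1)/(3.04 + 1) = 2.04/4.04

|Γ| ≈ 0.505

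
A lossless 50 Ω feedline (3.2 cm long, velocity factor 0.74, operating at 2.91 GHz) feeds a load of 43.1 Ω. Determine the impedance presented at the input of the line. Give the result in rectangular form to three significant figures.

Z_in ≈ 45.9 − j5.8 Ω

λ = v/f = 0.74·c / 2.91 GHz = 0.0763 m
βl = 2π·l/λ = 2π × 0.419 = 151°
tan(βl) = tan(151°) = -0.554
Z_in = Z_0·(Z_L + jZ_0·tanβl)/(Z_0 + jZ_L·tanβl)
     = 50·(43.1 − j27.7)/(50 − j23.9)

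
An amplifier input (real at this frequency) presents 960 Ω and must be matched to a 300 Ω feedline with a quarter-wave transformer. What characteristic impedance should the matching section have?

Z_qwt ≈ 537 Ω

Z_qwt = √(Z_0·R_L) = √(300 × 960) = √288000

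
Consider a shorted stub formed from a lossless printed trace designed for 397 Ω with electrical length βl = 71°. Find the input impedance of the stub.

Z_in ≈ +j1150 Ω

tan(βl) = 2.9
For a shorted stub, Z_in = jZ_0·tan(βl)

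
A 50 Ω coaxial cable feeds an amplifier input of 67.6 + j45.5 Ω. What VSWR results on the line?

VSWR ≈ 2.26

Γ = (Z_L − Z_0)/(Z_L + Z_0) = (17.6 + j45.5)/(117.6 + j45.5)
|Γ| = 48.8/126 = 0.387
VSWR = (1 + |Γ|)/(1 − |Γ|) = 1.39/0.613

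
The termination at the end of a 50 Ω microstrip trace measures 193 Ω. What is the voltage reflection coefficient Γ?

Γ = 0.588

Γ = (Z_L − Z_0)/(Z_L + Z_0) = (193 − 50)/(193 + 50) = 143/243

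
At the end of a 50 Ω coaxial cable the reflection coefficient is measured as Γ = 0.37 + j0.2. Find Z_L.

Z_L = Z_0·(1 + Γ)/(1 − Γ) = 50·(1.37 + j0.2)/(0.63 − j0.2)

Z_L ≈ 94.2 + j45.8 Ω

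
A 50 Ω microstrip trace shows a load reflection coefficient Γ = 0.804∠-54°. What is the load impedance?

Z_L = Z_0·(1 + Γ)/(1 − Γ) = 50·(1.47 − j0.65)/(0.527 + j0.65)

Z_L ≈ 25.2 − j92.8 Ω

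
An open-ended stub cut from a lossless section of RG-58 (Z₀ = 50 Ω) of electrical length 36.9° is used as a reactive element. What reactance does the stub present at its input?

tan(βl) = 0.751
For an open-ended stub, Z_in = −jZ_0·cot(βl) = −jZ_0/tan(βl)

X_in ≈ -66.6 Ω (capacitive)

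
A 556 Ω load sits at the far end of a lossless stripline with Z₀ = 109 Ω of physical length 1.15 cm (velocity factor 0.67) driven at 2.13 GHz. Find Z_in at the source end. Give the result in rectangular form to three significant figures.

λ = v/f = 0.67·c / 2.13 GHz = 0.0944 m
βl = 2π·l/λ = 2π × 0.122 = 43.9°
tan(βl) = tan(43.9°) = 0.961
Z_in = Z_0·(Z_L + jZ_0·tanβl)/(Z_0 + jZ_L·tanβl)
     = 109·(556 + j105)/(109 + j535)

Z_in ≈ 42.7 − j105 Ω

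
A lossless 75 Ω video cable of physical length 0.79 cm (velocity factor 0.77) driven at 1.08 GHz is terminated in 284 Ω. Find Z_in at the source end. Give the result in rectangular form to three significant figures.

Z_in ≈ 167 − j131 Ω

λ = v/f = 0.77·c / 1.08 GHz = 0.214 m
βl = 2π·l/λ = 2π × 0.0369 = 13.3°
tan(βl) = tan(13.3°) = 0.236
Z_in = Z_0·(Z_L + jZ_0·tanβl)/(Z_0 + jZ_L·tanβl)
     = 75·(284 + j17.7)/(75 + j67.1)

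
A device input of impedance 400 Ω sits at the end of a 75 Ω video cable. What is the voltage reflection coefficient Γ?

Γ = (Z_L − Z_0)/(Z_L + Z_0) = (400 − 75)/(400 + 75) = 325/475

Γ = 0.684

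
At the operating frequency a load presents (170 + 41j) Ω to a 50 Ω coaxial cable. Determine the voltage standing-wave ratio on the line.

VSWR ≈ 3.62

Γ = (Z_L − Z_0)/(Z_L + Z_0) = (120 + j41)/(220 + j41)
|Γ| = 127/224 = 0.567
VSWR = (1 + |Γ|)/(1 − |Γ|) = 1.57/0.433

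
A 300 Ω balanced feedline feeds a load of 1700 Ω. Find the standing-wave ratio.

VSWR ≈ 5.67

Γ = (1700 − 300)/(1700 + 300) = 0.7
VSWR = (1 + 0.7)/(1 − 0.7)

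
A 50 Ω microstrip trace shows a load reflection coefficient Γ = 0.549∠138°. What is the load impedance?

Z_L ≈ 16.5 + j17.3 Ω

Z_L = Z_0·(1 + Γ)/(1 − Γ) = 50·(0.592 + j0.367)/(1.41 − j0.367)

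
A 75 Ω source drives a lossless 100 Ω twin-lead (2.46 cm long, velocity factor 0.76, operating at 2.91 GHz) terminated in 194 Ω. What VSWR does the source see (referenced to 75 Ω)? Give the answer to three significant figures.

VSWR ≈ 1.67

λ = v/f = 0.76·c / 2.91 GHz = 0.0784 m
βl = 2π·l/λ = 2π × 0.314 = 113°
tan(βl) = -2.35
Z_in = Z_0·(Z_L + jZ_0·tanβl)/(Z_0 + jZ_L·tanβl) = 58.1 + j29.8 Ω
Γ_s = (Z_in − Z_s)/(Z_in + Z_s) = (-16.9 + j29.8)/(133 + j29.8), |Γ_s| = 0.251
VSWR = (1 + |Γ_s|)/(1 − |Γ_s|)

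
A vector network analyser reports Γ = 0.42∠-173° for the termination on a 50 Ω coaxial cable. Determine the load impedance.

Z_L = Z_0·(1 + Γ)/(1 − Γ) = 50·(0.583 − j0.0512)/(1.42 + j0.0512)

Z_L ≈ 20.5 − j2.55 Ω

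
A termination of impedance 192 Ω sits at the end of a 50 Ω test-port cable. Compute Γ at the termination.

Γ = 0.587

Γ = (Z_L − Z_0)/(Z_L + Z_0) = (192 − 50)/(192 + 50) = 142/242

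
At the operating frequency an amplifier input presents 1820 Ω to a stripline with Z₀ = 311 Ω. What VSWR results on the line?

VSWR ≈ 5.85

Γ = (1820 − 311)/(1820 + 311) = 0.708
VSWR = (1 + 0.708)/(1 − 0.708)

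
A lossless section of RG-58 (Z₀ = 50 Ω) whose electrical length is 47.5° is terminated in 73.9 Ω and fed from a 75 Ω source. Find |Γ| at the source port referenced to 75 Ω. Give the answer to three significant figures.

tan(βl) = 1.09
Z_in = Z_0·(Z_L + jZ_0·tanβl)/(Z_0 + jZ_L·tanβl) = 45 − j17.9 Ω
Γ_s = (Z_in − Z_s)/(Z_in + Z_s) = (-30 − j17.9)/(120 − j17.9), |Γ_s| = 0.289

|Γ| ≈ 0.289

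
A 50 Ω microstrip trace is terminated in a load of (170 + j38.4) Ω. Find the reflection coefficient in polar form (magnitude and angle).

Γ = (Z_L − Z_0)/(Z_L + Z_0) = (120 + j38.4)/(220 + j38.4)
|Γ| = 126/223 = 0.564

Γ ≈ 0.564 ∠ 7.84°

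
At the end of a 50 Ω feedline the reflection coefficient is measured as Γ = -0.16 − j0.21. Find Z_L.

Z_L ≈ 33.5 − j15.1 Ω

Z_L = Z_0·(1 + Γ)/(1 − Γ) = 50·(0.84 − j0.21)/(1.16 + j0.21)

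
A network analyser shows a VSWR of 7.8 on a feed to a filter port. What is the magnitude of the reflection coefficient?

|Γ| = (S − 1)/(S + 1) = (7.8 − 1)/(7.8 + 1) = 6.8/8.8

|Γ| ≈ 0.773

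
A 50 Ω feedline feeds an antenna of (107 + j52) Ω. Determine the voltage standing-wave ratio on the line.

Γ = (Z_L − Z_0)/(Z_L + Z_0) = (57 + j52)/(157 + j52)
|Γ| = 77.2/165 = 0.467
VSWR = (1 + |Γ|)/(1 − |Γ|) = 1.47/0.533

VSWR ≈ 2.75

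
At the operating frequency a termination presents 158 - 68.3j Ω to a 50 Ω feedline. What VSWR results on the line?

Γ = (Z_L − Z_0)/(Z_L + Z_0) = (108 − j68.3)/(208 − j68.3)
|Γ| = 128/219 = 0.584
VSWR = (1 + |Γ|)/(1 − |Γ|) = 1.58/0.416

VSWR ≈ 3.8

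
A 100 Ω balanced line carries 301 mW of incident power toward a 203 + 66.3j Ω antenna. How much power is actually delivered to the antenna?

|Γ| = |(103 + j66.3)/(303 + j66.3)| = 0.395
|Γ|² = 0.156
P_refl = |Γ|²·P_inc = 46.9 mW, P_del = (1 − |Γ|²)·P_inc = 254 mW

P_delivered ≈ 254 mW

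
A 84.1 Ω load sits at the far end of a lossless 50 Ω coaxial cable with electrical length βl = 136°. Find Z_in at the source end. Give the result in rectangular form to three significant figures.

tan(βl) = tan(136°) = -0.966
Z_in = Z_0·(Z_L + jZ_0·tanβl)/(Z_0 + jZ_L·tanβl)
     = 50·(84.1 − j48.3)/(50 − j81.2)

Z_in ≈ 44.7 + j24.3 Ω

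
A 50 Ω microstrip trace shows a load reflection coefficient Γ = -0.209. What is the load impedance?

Z_L = Z_0·(1 + Γ)/(1 − Γ) = 50·(0.791)/(1.21)

Z_L ≈ 32.7 Ω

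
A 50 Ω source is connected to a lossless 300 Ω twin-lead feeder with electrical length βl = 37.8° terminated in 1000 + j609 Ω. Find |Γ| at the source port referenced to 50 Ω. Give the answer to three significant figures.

|Γ| ≈ 0.911

tan(βl) = 0.776
Z_in = Z_0·(Z_L + jZ_0·tanβl)/(Z_0 + jZ_L·tanβl) = 228 − j437 Ω
Γ_s = (Z_in − Z_s)/(Z_in + Z_s) = (178 − j437)/(278 − j437), |Γ_s| = 0.911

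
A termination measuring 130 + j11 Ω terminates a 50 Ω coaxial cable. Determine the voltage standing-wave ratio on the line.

VSWR ≈ 2.62

Γ = (Z_L − Z_0)/(Z_L + Z_0) = (80 + j11)/(180 + j11)
|Γ| = 80.8/180 = 0.448
VSWR = (1 + |Γ|)/(1 − |Γ|) = 1.45/0.552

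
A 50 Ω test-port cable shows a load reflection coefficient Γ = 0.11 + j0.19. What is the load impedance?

Z_L = Z_0·(1 + Γ)/(1 − Γ) = 50·(1.11 + j0.19)/(0.89 − j0.19)

Z_L ≈ 57.5 + j22.9 Ω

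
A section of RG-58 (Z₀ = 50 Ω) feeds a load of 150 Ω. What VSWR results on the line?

Γ = (150 − 50)/(150 + 50) = 0.5
VSWR = (1 + 0.5)/(1 − 0.5)

VSWR ≈ 3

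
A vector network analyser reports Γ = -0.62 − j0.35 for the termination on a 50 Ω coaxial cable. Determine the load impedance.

Z_L = Z_0·(1 + Γ)/(1 − Γ) = 50·(0.38 − j0.35)/(1.62 + j0.35)

Z_L ≈ 8.98 − j12.7 Ω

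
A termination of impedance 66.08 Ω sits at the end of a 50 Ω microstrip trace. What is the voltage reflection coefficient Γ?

Γ = (Z_L − Z_0)/(Z_L + Z_0) = (66.08 − 50)/(66.08 + 50) = 16.08/116.1

Γ = 0.139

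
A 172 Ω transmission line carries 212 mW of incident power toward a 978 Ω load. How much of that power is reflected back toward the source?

P_reflected ≈ 104 mW

Γ = (978 − 172)/(978 + 172) = 0.701
|Γ|² = 0.491
P_refl = |Γ|²·P_inc = 104 mW, P_del = (1 − |Γ|²)·P_inc = 108 mW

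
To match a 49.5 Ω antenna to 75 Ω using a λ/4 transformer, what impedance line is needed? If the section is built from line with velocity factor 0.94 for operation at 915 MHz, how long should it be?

Z_qwt ≈ 60.9 Ω; length ≈ 7.7 cm

Z_qwt = √(Z_0·R_L) = √(75 × 49.5) = √3712
λ = 0.94·c/f = 0.308 m, so l = λ/4 = 0.077 m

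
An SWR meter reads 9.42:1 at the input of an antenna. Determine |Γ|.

|Γ| ≈ 0.808

|Γ| = (S − 1)/(S + 1) = (9.42 − 1)/(9.42 + 1) = 8.42/10.4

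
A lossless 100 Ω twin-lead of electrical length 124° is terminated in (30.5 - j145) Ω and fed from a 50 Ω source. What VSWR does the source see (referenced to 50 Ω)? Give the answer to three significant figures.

tan(βl) = -1.48
Z_in = Z_0·(Z_L + jZ_0·tanβl)/(Z_0 + jZ_L·tanβl) = 63.9 + j230 Ω
Γ_s = (Z_in − Z_s)/(Z_in + Z_s) = (13.9 + j230)/(114 + j230), |Γ_s| = 0.898
VSWR = (1 + |Γ_s|)/(1 − |Γ_s|)

VSWR ≈ 18.6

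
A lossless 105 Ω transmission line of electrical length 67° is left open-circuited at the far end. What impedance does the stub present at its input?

Z_in ≈ −j44.6 Ω

tan(βl) = 2.36
For an open-circuited stub, Z_in = −jZ_0·cot(βl) = −jZ_0/tan(βl)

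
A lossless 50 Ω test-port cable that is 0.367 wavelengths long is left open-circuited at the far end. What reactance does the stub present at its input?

X_in ≈ 45.2 Ω (inductive)

βl = 2π × 0.367 = 132°
tan(βl) = -1.11
For an open-circuited stub, Z_in = −jZ_0·cot(βl) = −jZ_0/tan(βl)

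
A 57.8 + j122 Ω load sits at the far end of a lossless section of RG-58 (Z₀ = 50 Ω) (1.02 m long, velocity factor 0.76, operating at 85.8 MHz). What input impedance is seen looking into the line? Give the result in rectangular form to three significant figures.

Z_in ≈ 9.29 + j27.3 Ω

λ = v/f = 0.76·c / 85.8 MHz = 2.66 m
βl = 2π·l/λ = 2π × 0.384 = 138°
tan(βl) = tan(138°) = -0.895
Z_in = Z_0·(Z_L + jZ_0·tanβl)/(Z_0 + jZ_L·tanβl)
     = 50·(57.8 + j77.3)/(159 − j51.7)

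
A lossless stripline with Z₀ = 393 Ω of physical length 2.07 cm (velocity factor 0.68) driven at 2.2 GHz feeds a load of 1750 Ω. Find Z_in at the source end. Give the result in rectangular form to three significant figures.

Z_in ≈ 90.7 − j63.3 Ω

λ = v/f = 0.68·c / 2.2 GHz = 0.0927 m
βl = 2π·l/λ = 2π × 0.223 = 80.4°
tan(βl) = tan(80.4°) = 5.89
Z_in = Z_0·(Z_L + jZ_0·tanβl)/(Z_0 + jZ_L·tanβl)
     = 393·(1750 + j2310)/(393 + j10300)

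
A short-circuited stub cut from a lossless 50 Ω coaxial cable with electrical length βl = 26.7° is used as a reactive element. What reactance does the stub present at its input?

tan(βl) = 0.503
For a short-circuited stub, Z_in = jZ_0·tan(βl)

X_in ≈ 25.1 Ω (inductive)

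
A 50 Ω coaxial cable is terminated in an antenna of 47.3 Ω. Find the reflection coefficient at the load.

Γ = (Z_L − Z_0)/(Z_L + Z_0) = (47.3 − 50)/(47.3 + 50) = -2.7/97.3

Γ = -0.0277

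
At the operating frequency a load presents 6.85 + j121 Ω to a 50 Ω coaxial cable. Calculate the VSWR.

Γ = (Z_L − Z_0)/(Z_L + Z_0) = (-43.15 + j121)/(56.85 + j121)
|Γ| = 128/134 = 0.961
VSWR = (1 + |Γ|)/(1 − |Γ|) = 1.96/0.0391

VSWR ≈ 50.2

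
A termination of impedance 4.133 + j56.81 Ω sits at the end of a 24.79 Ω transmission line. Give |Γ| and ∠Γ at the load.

Γ ≈ 0.948 ∠ 47°

Γ = (Z_L − Z_0)/(Z_L + Z_0) = (-20.66 + j56.81)/(28.92 + j56.81)
|Γ| = 60.4/63.7 = 0.948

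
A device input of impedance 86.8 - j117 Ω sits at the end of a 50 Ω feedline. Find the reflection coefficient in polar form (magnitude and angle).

Γ ≈ 0.681 ∠ -32°

Γ = (Z_L − Z_0)/(Z_L + Z_0) = (36.8 − j117)/(136.8 − j117)
|Γ| = 123/180 = 0.681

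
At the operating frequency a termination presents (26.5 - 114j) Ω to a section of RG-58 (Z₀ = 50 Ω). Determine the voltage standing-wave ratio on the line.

Γ = (Z_L − Z_0)/(Z_L + Z_0) = (-23.5 − j114)/(76.5 − j114)
|Γ| = 116/137 = 0.848
VSWR = (1 + |Γ|)/(1 − |Γ|) = 1.85/0.152

VSWR ≈ 12.1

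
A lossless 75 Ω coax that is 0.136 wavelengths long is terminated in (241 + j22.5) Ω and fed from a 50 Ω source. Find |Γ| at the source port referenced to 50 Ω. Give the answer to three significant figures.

βl = 2π × 0.136 = 49°
tan(βl) = 1.15
Z_in = Z_0·(Z_L + jZ_0·tanβl)/(Z_0 + jZ_L·tanβl) = 39.8 − j58.2 Ω
Γ_s = (Z_in − Z_s)/(Z_in + Z_s) = (-10.2 − j58.2)/(89.8 − j58.2), |Γ_s| = 0.552

|Γ| ≈ 0.552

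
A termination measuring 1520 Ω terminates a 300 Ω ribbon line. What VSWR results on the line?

VSWR ≈ 5.07

Γ = (1520 − 300)/(1520 + 300) = 0.67
VSWR = (1 + 0.67)/(1 − 0.67)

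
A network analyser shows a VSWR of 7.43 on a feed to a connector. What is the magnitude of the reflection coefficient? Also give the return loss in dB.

|Γ| ≈ 0.763; return loss ≈ 2.35 dB

|Γ| = (S − 1)/(S + 1) = (7.43 − 1)/(7.43 + 1) = 6.43/8.43
RL = −20·log₁₀|Γ| = −20·log₁₀(0.763)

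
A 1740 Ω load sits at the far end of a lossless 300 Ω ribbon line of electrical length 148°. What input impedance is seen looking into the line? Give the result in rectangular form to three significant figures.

tan(βl) = tan(148°) = -0.625
Z_in = Z_0·(Z_L + jZ_0·tanβl)/(Z_0 + jZ_L·tanβl)
     = 300·(1740 − j187)/(300 − j1090)

Z_in ≈ 171 + j433 Ω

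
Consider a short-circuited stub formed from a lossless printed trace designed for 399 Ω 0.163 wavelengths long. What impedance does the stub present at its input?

βl = 2π × 0.163 = 58.7°
tan(βl) = 1.64
For a short-circuited stub, Z_in = jZ_0·tan(βl)

Z_in ≈ +j656 Ω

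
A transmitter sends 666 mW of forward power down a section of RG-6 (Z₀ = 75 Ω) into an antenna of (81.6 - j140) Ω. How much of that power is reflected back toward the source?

|Γ| = |(6.6 − j140)/(156.6 − j140)| = 0.667
|Γ|² = 0.445
P_refl = |Γ|²·P_inc = 296 mW, P_del = (1 − |Γ|²)·P_inc = 370 mW

P_reflected ≈ 296 mW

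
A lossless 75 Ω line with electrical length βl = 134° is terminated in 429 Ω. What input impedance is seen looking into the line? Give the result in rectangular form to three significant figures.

tan(βl) = tan(134°) = -1.04
Z_in = Z_0·(Z_L + jZ_0·tanβl)/(Z_0 + jZ_L·tanβl)
     = 75·(429 − j77.7)/(75 − j444)

Z_in ≈ 24.6 + j68.3 Ω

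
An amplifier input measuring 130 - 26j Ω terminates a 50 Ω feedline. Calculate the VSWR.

VSWR ≈ 2.72

Γ = (Z_L − Z_0)/(Z_L + Z_0) = (80 − j26)/(180 − j26)
|Γ| = 84.1/182 = 0.463
VSWR = (1 + |Γ|)/(1 − |Γ|) = 1.46/0.537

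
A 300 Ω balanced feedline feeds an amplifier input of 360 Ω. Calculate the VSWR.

Γ = (360 − 300)/(360 + 300) = 0.0909
VSWR = (1 + 0.0909)/(1 − 0.0909)

VSWR ≈ 1.2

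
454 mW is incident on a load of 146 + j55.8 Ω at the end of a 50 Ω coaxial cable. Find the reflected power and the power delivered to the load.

P_reflected ≈ 135 mW; P_delivered ≈ 319 mW

|Γ| = |(96 + j55.8)/(196 + j55.8)| = 0.545
|Γ|² = 0.297
P_refl = |Γ|²·P_inc = 135 mW, P_del = (1 − |Γ|²)·P_inc = 319 mW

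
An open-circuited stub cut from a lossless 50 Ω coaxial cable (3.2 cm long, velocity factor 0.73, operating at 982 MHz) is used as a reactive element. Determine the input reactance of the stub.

X_in ≈ -39.6 Ω (capacitive)

λ = v/f = 0.73·c / 982 MHz = 0.223 m
βl = 2π·l/λ = 2π × 0.143 = 51.7°
tan(βl) = 1.26
For an open-circuited stub, Z_in = −jZ_0·cot(βl) = −jZ_0/tan(βl)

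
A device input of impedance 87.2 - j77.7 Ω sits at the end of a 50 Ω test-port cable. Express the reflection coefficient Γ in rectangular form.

Γ = (Z_L − Z_0)/(Z_L + Z_0) = (37.2 − j77.7)/(137.2 − j77.7)

Γ ≈ 0.448 − j0.313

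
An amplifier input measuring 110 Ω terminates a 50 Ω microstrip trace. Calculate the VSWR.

Γ = (110 − 50)/(110 + 50) = 0.375
VSWR = (1 + 0.375)/(1 − 0.375)

VSWR ≈ 2.2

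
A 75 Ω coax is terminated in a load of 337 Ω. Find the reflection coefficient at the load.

Γ = (Z_L − Z_0)/(Z_L + Z_0) = (337 − 75)/(337 + 75) = 262/412

Γ = 0.636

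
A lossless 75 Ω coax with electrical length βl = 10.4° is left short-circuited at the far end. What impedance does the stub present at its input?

tan(βl) = 0.184
For a short-circuited stub, Z_in = jZ_0·tan(βl)

Z_in ≈ +j13.8 Ω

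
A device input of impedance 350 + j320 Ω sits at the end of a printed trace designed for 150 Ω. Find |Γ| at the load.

Γ = (Z_L − Z_0)/(Z_L + Z_0) = (200 + j320)/(500 + j320)
|Γ| = 377/594

|Γ| ≈ 0.636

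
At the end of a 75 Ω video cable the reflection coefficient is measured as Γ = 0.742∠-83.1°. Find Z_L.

Z_L = Z_0·(1 + Γ)/(1 − Γ) = 75·(1.09 − j0.737)/(0.911 + j0.737)

Z_L ≈ 24.6 − j80.5 Ω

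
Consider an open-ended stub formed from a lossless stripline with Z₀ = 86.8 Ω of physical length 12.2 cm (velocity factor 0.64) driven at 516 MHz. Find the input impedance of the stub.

Z_in ≈ +j46.2 Ω

λ = v/f = 0.64·c / 516 MHz = 0.372 m
βl = 2π·l/λ = 2π × 0.328 = 118°
tan(βl) = -1.88
For an open-ended stub, Z_in = −jZ_0·cot(βl) = −jZ_0/tan(βl)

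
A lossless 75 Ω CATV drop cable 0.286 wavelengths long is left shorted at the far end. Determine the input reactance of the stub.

βl = 2π × 0.286 = 103°
tan(βl) = -4.35
For a shorted stub, Z_in = jZ_0·tan(βl)

X_in ≈ -326 Ω (capacitive)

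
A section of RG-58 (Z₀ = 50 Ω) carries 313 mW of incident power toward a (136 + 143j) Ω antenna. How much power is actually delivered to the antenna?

|Γ| = |(86 + j143)/(186 + j143)| = 0.711
|Γ|² = 0.506
P_refl = |Γ|²·P_inc = 158 mW, P_del = (1 − |Γ|²)·P_inc = 155 mW

P_delivered ≈ 155 mW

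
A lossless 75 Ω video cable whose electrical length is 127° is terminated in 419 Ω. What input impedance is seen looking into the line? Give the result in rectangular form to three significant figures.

Z_in ≈ 20.7 + j53.7 Ω

tan(βl) = tan(127°) = -1.33
Z_in = Z_0·(Z_L + jZ_0·tanβl)/(Z_0 + jZ_L·tanβl)
     = 75·(419 − j99.5)/(75 − j556)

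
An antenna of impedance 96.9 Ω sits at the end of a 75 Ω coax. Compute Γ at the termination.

Γ = (Z_L − Z_0)/(Z_L + Z_0) = (96.9 − 75)/(96.9 + 75) = 21.9/171.9

Γ = 0.127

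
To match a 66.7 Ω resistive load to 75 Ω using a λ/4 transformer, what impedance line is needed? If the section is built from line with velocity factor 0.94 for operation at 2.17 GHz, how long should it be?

Z_qwt ≈ 70.7 Ω; length ≈ 3.25 cm

Z_qwt = √(Z_0·R_L) = √(75 × 66.7) = √5002
λ = 0.94·c/f = 0.13 m, so l = λ/4 = 0.0325 m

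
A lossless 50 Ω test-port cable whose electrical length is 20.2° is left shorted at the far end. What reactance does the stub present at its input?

tan(βl) = 0.368
For a shorted stub, Z_in = jZ_0·tan(βl)

X_in ≈ 18.4 Ω (inductive)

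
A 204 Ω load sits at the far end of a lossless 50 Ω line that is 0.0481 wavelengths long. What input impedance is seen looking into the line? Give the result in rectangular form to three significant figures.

Z_in ≈ 85.5 − j93.2 Ω

βl = 2π × 0.0481 = 17.3°
tan(βl) = tan(17.3°) = 0.312
Z_in = Z_0·(Z_L + jZ_0·tanβl)/(Z_0 + jZ_L·tanβl)
     = 50·(204 + j15.6)/(50 + j63.6)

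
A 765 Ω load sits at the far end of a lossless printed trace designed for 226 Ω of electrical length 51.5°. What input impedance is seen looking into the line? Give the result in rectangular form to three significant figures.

Z_in ≈ 103 − j155 Ω

tan(βl) = tan(51.5°) = 1.26
Z_in = Z_0·(Z_L + jZ_0·tanβl)/(Z_0 + jZ_L·tanβl)
     = 226·(765 + j284)/(226 + j962)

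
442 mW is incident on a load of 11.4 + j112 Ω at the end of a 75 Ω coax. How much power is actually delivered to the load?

P_delivered ≈ 75.5 mW

|Γ| = |(-63.6 + j112)/(86.4 + j112)| = 0.911
|Γ|² = 0.829
P_refl = |Γ|²·P_inc = 366 mW, P_del = (1 − |Γ|²)·P_inc = 75.5 mW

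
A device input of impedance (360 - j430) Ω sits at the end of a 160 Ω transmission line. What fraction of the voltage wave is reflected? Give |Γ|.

Γ = (Z_L − Z_0)/(Z_L + Z_0) = (200 − j430)/(520 − j430)
|Γ| = 474/675

|Γ| ≈ 0.703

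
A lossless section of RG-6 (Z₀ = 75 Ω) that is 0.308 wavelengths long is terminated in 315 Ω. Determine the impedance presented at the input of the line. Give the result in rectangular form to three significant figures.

Z_in ≈ 20.3 + j26.8 Ω

βl = 2π × 0.308 = 111°
tan(βl) = tan(111°) = -2.62
Z_in = Z_0·(Z_L + jZ_0·tanβl)/(Z_0 + jZ_L·tanβl)
     = 75·(315 − j197)/(75 − j826)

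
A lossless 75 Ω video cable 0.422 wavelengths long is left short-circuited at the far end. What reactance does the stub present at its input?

X_in ≈ -40 Ω (capacitive)

βl = 2π × 0.422 = 152°
tan(βl) = -0.534
For a short-circuited stub, Z_in = jZ_0·tan(βl)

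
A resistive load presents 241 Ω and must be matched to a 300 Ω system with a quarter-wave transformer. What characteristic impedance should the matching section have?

Z_qwt = √(Z_0·R_L) = √(300 × 241) = √72300

Z_qwt ≈ 269 Ω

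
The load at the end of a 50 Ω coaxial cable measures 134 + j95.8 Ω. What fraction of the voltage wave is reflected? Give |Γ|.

Γ = (Z_L − Z_0)/(Z_L + Z_0) = (84 + j95.8)/(184 + j95.8)
|Γ| = 127/207

|Γ| ≈ 0.614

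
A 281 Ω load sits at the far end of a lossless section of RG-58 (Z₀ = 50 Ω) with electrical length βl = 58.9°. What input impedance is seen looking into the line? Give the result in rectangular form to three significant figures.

Z_in ≈ 12 − j28.9 Ω

tan(βl) = tan(58.9°) = 1.66
Z_in = Z_0·(Z_L + jZ_0·tanβl)/(Z_0 + jZ_L·tanβl)
     = 50·(281 + j82.9)/(50 + j466)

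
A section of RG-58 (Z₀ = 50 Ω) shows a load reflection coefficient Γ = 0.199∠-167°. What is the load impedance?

Z_L = Z_0·(1 + Γ)/(1 − Γ) = 50·(0.806 − j0.0448)/(1.19 + j0.0448)

Z_L ≈ 33.6 − j3.14 Ω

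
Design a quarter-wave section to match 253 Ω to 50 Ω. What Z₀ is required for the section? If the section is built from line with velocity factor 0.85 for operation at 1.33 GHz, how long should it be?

Z_qwt ≈ 112 Ω; length ≈ 4.79 cm

Z_qwt = √(Z_0·R_L) = √(50 × 253) = √12650
λ = 0.85·c/f = 0.192 m, so l = λ/4 = 0.0479 m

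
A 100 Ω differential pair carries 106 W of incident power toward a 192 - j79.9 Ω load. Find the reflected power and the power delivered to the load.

P_reflected ≈ 17.2 W; P_delivered ≈ 88.8 W

|Γ| = |(92 − j79.9)/(292 − j79.9)| = 0.403
|Γ|² = 0.162
P_refl = |Γ|²·P_inc = 17.2 W, P_del = (1 − |Γ|²)·P_inc = 88.8 W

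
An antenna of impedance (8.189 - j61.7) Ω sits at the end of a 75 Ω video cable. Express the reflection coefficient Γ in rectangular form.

Γ = (Z_L − Z_0)/(Z_L + Z_0) = (-66.81 − j61.7)/(83.19 − j61.7)

Γ ≈ -0.163 − j0.863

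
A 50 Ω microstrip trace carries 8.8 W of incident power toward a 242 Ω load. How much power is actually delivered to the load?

P_delivered ≈ 5 W

Γ = (242 − 50)/(242 + 50) = 0.658
|Γ|² = 0.432
P_refl = |Γ|²·P_inc = 3.8 W, P_del = (1 − |Γ|²)·P_inc = 5 W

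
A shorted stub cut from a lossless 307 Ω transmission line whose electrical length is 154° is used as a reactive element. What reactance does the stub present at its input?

X_in ≈ -150 Ω (capacitive)

tan(βl) = -0.488
For a shorted stub, Z_in = jZ_0·tan(βl)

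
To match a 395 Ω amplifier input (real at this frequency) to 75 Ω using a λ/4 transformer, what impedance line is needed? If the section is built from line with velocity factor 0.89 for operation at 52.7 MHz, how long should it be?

Z_qwt ≈ 172 Ω; length ≈ 1.27 m

Z_qwt = √(Z_0·R_L) = √(75 × 395) = √29620
λ = 0.89·c/f = 5.07 m, so l = λ/4 = 1.27 m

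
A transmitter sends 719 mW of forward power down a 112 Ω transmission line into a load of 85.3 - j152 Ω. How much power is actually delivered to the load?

P_delivered ≈ 443 mW

|Γ| = |(-26.7 − j152)/(197.3 − j152)| = 0.62
|Γ|² = 0.384
P_refl = |Γ|²·P_inc = 276 mW, P_del = (1 − |Γ|²)·P_inc = 443 mW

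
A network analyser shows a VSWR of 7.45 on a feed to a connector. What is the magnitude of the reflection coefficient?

|Γ| ≈ 0.763

|Γ| = (S − 1)/(S + 1) = (7.45 − 1)/(7.45 + 1) = 6.45/8.45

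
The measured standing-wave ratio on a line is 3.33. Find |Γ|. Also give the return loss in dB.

|Γ| = (S − 1)/(S + 1) = (3.33 − 1)/(3.33 + 1) = 2.33/4.33
RL = −20·log₁₀|Γ| = −20·log₁₀(0.538)

|Γ| ≈ 0.538; return loss ≈ 5.38 dB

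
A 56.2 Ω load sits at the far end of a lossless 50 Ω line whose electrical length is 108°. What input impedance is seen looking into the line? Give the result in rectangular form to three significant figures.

tan(βl) = tan(108°) = -3.08
Z_in = Z_0·(Z_L + jZ_0·tanβl)/(Z_0 + jZ_L·tanβl)
     = 50·(56.2 − j154)/(50 − j173)

Z_in ≈ 45.4 + j3.13 Ω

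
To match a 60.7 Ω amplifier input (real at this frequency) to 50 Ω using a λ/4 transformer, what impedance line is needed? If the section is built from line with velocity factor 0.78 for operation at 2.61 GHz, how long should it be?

Z_qwt = √(Z_0·R_L) = √(50 × 60.7) = √3035
λ = 0.78·c/f = 0.0897 m, so l = λ/4 = 0.0224 m

Z_qwt ≈ 55.1 Ω; length ≈ 2.24 cm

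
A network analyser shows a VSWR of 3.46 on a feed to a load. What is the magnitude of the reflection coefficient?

|Γ| ≈ 0.552

|Γ| = (S − 1)/(S + 1) = (3.46 − 1)/(3.46 + 1) = 2.46/4.46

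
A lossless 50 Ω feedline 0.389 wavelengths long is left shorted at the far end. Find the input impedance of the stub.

βl = 2π × 0.389 = 140°
tan(βl) = -0.838
For a shorted stub, Z_in = jZ_0·tan(βl)

Z_in ≈ −j41.9 Ω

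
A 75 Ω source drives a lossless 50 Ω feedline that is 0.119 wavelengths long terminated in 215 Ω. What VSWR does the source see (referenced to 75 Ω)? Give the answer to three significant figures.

VSWR ≈ 4.56

βl = 2π × 0.119 = 42.8°
tan(βl) = 0.927
Z_in = Z_0·(Z_L + jZ_0·tanβl)/(Z_0 + jZ_L·tanβl) = 23.7 − j48 Ω
Γ_s = (Z_in − Z_s)/(Z_in + Z_s) = (-51.3 − j48)/(98.7 − j48), |Γ_s| = 0.641
VSWR = (1 + |Γ_s|)/(1 − |Γ_s|)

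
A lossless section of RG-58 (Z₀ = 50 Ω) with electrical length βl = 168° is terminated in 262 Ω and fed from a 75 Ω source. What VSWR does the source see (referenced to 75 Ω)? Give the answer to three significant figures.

tan(βl) = -0.213
Z_in = Z_0·(Z_L + jZ_0·tanβl)/(Z_0 + jZ_L·tanβl) = 122 + j125 Ω
Γ_s = (Z_in − Z_s)/(Z_in + Z_s) = (47.2 + j125)/(197 + j125), |Γ_s| = 0.574
VSWR = (1 + |Γ_s|)/(1 − |Γ_s|)

VSWR ≈ 3.69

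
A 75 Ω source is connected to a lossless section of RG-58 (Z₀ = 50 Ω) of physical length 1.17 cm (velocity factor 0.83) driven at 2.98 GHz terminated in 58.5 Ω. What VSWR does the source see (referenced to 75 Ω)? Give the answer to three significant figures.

λ = v/f = 0.83·c / 2.98 GHz = 0.0836 m
βl = 2π·l/λ = 2π × 0.14 = 50.4°
tan(βl) = 1.21
Z_in = Z_0·(Z_L + jZ_0·tanβl)/(Z_0 + jZ_L·tanβl) = 48 − j7.43 Ω
Γ_s = (Z_in − Z_s)/(Z_in + Z_s) = (-27 − j7.43)/(123 − j7.43), |Γ_s| = 0.227
VSWR = (1 + |Γ_s|)/(1 − |Γ_s|)

VSWR ≈ 1.59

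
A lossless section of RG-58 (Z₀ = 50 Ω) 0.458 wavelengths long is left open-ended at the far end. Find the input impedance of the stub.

Z_in ≈ +j185 Ω

βl = 2π × 0.458 = 165°
tan(βl) = -0.27
For an open-ended stub, Z_in = −jZ_0·cot(βl) = −jZ_0/tan(βl)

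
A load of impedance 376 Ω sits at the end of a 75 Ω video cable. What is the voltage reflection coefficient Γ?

Γ = 0.667

Γ = (Z_L − Z_0)/(Z_L + Z_0) = (376 − 75)/(376 + 75) = 301/451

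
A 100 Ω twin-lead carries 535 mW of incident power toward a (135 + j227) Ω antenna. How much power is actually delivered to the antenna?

|Γ| = |(35 + j227)/(235 + j227)| = 0.703
|Γ|² = 0.494
P_refl = |Γ|²·P_inc = 264 mW, P_del = (1 − |Γ|²)·P_inc = 271 mW

P_delivered ≈ 271 mW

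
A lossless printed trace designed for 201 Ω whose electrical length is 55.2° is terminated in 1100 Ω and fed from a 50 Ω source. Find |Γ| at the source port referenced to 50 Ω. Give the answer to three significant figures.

tan(βl) = 1.44
Z_in = Z_0·(Z_L + jZ_0·tanβl)/(Z_0 + jZ_L·tanβl) = 53.6 − j133 Ω
Γ_s = (Z_in − Z_s)/(Z_in + Z_s) = (3.61 − j133)/(104 − j133), |Γ_s| = 0.789

|Γ| ≈ 0.789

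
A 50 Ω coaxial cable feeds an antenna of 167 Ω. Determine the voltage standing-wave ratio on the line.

VSWR ≈ 3.34

Γ = (167 − 50)/(167 + 50) = 0.539
VSWR = (1 + 0.539)/(1 − 0.539)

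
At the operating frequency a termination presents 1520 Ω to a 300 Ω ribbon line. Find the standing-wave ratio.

For a purely resistive load, VSWR = R_L/Z_0 or Z_0/R_L (whichever > 1) = 1520/300

VSWR ≈ 5.07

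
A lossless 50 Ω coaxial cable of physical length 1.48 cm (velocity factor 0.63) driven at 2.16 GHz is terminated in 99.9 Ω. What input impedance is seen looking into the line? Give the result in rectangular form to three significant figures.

Z_in ≈ 30.4 − j19.4 Ω

λ = v/f = 0.63·c / 2.16 GHz = 0.0875 m
βl = 2π·l/λ = 2π × 0.169 = 60.9°
tan(βl) = tan(60.9°) = 1.8
Z_in = Z_0·(Z_L + jZ_0·tanβl)/(Z_0 + jZ_L·tanβl)
     = 50·(99.9 + j89.8)/(50 + j179)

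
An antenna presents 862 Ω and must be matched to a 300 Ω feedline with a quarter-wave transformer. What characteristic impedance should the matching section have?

Z_qwt = √(Z_0·R_L) = √(300 × 862) = √258600

Z_qwt ≈ 509 Ω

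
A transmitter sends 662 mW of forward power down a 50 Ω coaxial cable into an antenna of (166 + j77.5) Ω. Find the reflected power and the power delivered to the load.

|Γ| = |(116 + j77.5)/(216 + j77.5)| = 0.608
|Γ|² = 0.37
P_refl = |Γ|²·P_inc = 245 mW, P_del = (1 − |Γ|²)·P_inc = 417 mW

P_reflected ≈ 245 mW; P_delivered ≈ 417 mW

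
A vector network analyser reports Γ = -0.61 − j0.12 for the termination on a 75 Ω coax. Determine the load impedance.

Z_L = Z_0·(1 + Γ)/(1 − Γ) = 75·(0.39 − j0.12)/(1.61 + j0.12)

Z_L ≈ 17.7 − j6.91 Ω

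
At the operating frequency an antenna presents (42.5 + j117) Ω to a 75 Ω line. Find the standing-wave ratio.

VSWR ≈ 6.47

Γ = (Z_L − Z_0)/(Z_L + Z_0) = (-32.5 + j117)/(117.5 + j117)
|Γ| = 121/166 = 0.732
VSWR = (1 + |Γ|)/(1 − |Γ|) = 1.73/0.268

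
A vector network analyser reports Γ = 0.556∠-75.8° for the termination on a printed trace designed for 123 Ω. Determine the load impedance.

Z_L = Z_0·(1 + Γ)/(1 − Γ) = 123·(1.14 − j0.539)/(0.864 + j0.539)

Z_L ≈ 82 − j128 Ω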